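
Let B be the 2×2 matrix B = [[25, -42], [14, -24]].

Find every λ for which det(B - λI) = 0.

-3, 4

det(B - μI) = (25 - μ)(-24 - μ) - (-42)·(14) = μ^2 - μ - 12.
This factors as (μ + 3)·(μ - 4) = 0.
Eigenvalues: -3, 4.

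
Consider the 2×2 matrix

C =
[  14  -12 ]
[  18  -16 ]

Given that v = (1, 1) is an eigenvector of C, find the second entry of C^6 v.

First find the eigenvalue: Cv = (2, 2) = 2·(1, 1), so λ = 2.
Then C^6 v = λ^6·v = 2^6·(1, 1) = 64·(1, 1) = (64, 64).

64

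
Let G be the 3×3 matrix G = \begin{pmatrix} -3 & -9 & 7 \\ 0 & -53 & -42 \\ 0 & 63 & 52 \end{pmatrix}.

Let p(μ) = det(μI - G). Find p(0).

p(0) = det(0·I − G) = det(−G) = (−1)^3·det(G).
det(G) = 330, so p(0) = -330.

-330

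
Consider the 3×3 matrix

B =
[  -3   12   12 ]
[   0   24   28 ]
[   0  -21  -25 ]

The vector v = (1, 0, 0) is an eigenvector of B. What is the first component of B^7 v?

First find the eigenvalue: Bv = (-3, 0, 0) = -3·(1, 0, 0), so λ = -3.
Then B^7 v = λ^7·v = (-3)^7·(1, 0, 0) = -2187·(1, 0, 0) = (-2187, 0, 0).

-2187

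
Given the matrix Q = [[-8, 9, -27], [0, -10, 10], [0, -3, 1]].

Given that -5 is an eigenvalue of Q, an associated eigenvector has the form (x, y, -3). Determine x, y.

9, -6

We need (Q + 5I)v = 0.
Q + 5I = [[-3, 9, -27], [0, -5, 10], [0, -3, 6]].
Row 1: (-3)·x + (9)·y + (-27)·-3 = 0
Row 2: (0)·x + (-5)·y + (10)·-3 = 0
Row 3: (0)·x + (-3)·y + (6)·-3 = 0
Solving gives x = 9, y = -6.
Check: Q·(9, -6, -3) = (-45, 30, 15) = -5·(9, -6, -3).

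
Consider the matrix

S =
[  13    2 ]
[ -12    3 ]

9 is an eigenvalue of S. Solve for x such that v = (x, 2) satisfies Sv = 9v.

-1

We need (S - 9I)v = 0.
S - 9I = [[4, 2], [-12, -6]].
Row 1: (4)·x + (2)·2 = 0
Row 2: (-12)·x + (-6)·2 = 0
Solving gives x = -1.
Check: S·(-1, 2) = (-9, 18) = 9·(-1, 2).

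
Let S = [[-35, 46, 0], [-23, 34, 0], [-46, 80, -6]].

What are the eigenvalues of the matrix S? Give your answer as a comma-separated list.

-12, -6, 11

Compute the characteristic polynomial p(λ) = det(λI - S).
Expanding the 3×3 determinant: p(λ) = λ^3 + 7λ^2 - 126λ - 792.
Try λ = -6: p(-6) = 0, so -6 is a root.
Factor out (λ + 6): p(λ) = (λ + 6)·(λ^2 + λ - 132).
The quadratic factors as (λ + 12)·(λ - 11).
Eigenvalues: -12, -6, 11.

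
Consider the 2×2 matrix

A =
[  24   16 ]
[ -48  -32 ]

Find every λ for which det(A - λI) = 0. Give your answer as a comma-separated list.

det(A - rI) = (24 - r)(-32 - r) - (16)·(-48) = r^2 + 8r.
This factors as (r + 8)·r = 0.
Eigenvalues: -8, 0.

-8, 0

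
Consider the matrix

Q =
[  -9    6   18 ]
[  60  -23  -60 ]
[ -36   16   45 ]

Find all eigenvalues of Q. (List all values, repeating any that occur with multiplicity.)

-3, 7, 9

Compute the characteristic polynomial p(lambda) = det(lambda·I - Q).
Cofactor expansion gives p(lambda) = lambda^3 - 13·lambda^2 + 15·lambda + 189.
Rational-root test: lambda = -3 gives p(-3) = 0.
Factor out (lambda + 3): p(lambda) = (lambda + 3)·(lambda^2 - 16·lambda + 63).
The quadratic factors as (lambda - 7)·(lambda - 9).
Eigenvalues: -3, 7, 9.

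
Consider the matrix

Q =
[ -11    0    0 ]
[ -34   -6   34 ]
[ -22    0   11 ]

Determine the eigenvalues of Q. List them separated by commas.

Compute the characteristic polynomial p(t) = det(tI - Q).
Cofactor expansion gives p(t) = t^3 + 6t^2 - 121t - 726.
Try t = -11: p(-11) = 0, so -11 is a root.
Dividing by (t + 11) leaves t^2 - 5t - 66.
The quadratic factors as (t + 6)·(t - 11).
Eigenvalues: -11, -6, 11.

-11, -6, 11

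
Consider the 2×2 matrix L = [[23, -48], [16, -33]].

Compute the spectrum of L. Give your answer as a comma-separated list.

-9, -1

det(L - sI) = (23 - s)(-33 - s) - (-48)·(16) = s^2 + 10s + 9.
This factors as (s + 9)·(s + 1) = 0.
Eigenvalues: -9, -1.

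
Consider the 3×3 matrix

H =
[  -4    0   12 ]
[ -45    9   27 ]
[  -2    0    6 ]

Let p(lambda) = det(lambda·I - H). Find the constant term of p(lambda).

0

p(lambda) = lambda^3 - 11·lambda^2 + 18·lambda.
The constant term is 0.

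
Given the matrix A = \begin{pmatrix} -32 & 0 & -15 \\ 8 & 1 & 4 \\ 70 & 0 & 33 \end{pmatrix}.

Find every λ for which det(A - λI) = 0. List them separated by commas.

-2, 1, 3

Compute the characteristic polynomial p(lambda) = det(lambda·I - A).
Expanding along the first row, p(lambda) = lambda^3 - 2·lambda^2 - 5·lambda + 6.
Rational-root test: lambda = 3 gives p(3) = 0.
Factor out (lambda - 3): p(lambda) = (lambda - 3)·(lambda^2 + lambda - 2).
The quadratic factors as (lambda + 2)·(lambda - 1).
Eigenvalues: -2, 1, 3.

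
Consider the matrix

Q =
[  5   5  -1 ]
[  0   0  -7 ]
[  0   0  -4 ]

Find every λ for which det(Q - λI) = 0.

-4, 0, 5

Q is upper triangular, so its eigenvalues are the diagonal entries.
Diagonal: 5, 0, -4.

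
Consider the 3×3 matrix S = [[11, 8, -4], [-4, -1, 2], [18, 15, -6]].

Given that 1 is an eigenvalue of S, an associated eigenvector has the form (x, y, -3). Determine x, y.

We need (S - 1I)v = 0.
S - 1I = [[10, 8, -4], [-4, -2, 2], [18, 15, -7]].
Row 1: (10)·x + (8)·y + (-4)·-3 = 0
Row 2: (-4)·x + (-2)·y + (2)·-3 = 0
Row 3: (18)·x + (15)·y + (-7)·-3 = 0
Solving gives x = -2, y = 1.
Check: S·(-2, 1, -3) = (-2, 1, -3) = 1·(-2, 1, -3).

-2, 1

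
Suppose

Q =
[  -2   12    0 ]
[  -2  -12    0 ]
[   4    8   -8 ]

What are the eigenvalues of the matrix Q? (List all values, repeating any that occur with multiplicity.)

-8, -8, -6

Compute the characteristic polynomial p(μ) = det(μI - Q).
Cofactor expansion gives p(μ) = μ^3 + 22μ^2 + 160μ + 384.
Try μ = -6: p(-6) = 0, so -6 is a root.
Dividing by (μ + 6) leaves μ^2 + 16μ + 64.
The quadratic factor is (μ + 8)^2.
Eigenvalues: -8, -8, -6.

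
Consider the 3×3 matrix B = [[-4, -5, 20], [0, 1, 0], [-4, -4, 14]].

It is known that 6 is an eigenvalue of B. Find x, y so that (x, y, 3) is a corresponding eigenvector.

6, 0

We need (B - 6I)v = 0.
B - 6I = [[-10, -5, 20], [0, -5, 0], [-4, -4, 8]].
Row 1: (-10)·x + (-5)·y + (20)·3 = 0
Row 2: (0)·x + (-5)·y + (0)·3 = 0
Row 3: (-4)·x + (-4)·y + (8)·3 = 0
Solving gives x = 6, y = 0.
Check: B·(6, 0, 3) = (36, 0, 18) = 6·(6, 0, 3).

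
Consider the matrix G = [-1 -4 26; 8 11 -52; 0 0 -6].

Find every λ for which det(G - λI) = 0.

-6, 3, 7

The characteristic polynomial is p(λ) = det(λI - G).
Cofactor expansion gives p(λ) = λ^3 - 4λ^2 - 39λ + 126.
Try λ = 3: p(3) = 0, so 3 is a root.
Factor out (λ - 3): p(λ) = (λ - 3)·(λ^2 - λ - 42).
The quadratic factors as (λ + 6)·(λ - 7).
Eigenvalues: -6, 3, 7.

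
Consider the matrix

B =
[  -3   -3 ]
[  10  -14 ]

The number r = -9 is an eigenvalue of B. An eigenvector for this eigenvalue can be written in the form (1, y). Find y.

We need (B + 9I)v = 0.
B + 9I = [[6, -3], [10, -5]].
Row 1: (6)·1 + (-3)·y = 0
Row 2: (10)·1 + (-5)·y = 0
Solving gives y = 2.
Check: B·(1, 2) = (-9, -18) = -9·(1, 2).

2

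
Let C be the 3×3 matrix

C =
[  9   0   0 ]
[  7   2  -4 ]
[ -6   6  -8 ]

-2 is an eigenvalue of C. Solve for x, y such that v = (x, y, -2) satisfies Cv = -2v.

We need (C + 2I)v = 0.
C + 2I = [[11, 0, 0], [7, 4, -4], [-6, 6, -6]].
Row 1: (11)·x + (0)·y + (0)·-2 = 0
Row 2: (7)·x + (4)·y + (-4)·-2 = 0
Row 3: (-6)·x + (6)·y + (-6)·-2 = 0
Solving gives x = 0, y = -2.
Check: C·(0, -2, -2) = (0, 4, 4) = -2·(0, -2, -2).

0, -2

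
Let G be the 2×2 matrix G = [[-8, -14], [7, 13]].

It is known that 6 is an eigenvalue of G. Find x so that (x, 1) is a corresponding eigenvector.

We need (G - 6I)v = 0.
G - 6I = [[-14, -14], [7, 7]].
Row 1: (-14)·x + (-14)·1 = 0
Row 2: (7)·x + (7)·1 = 0
Solving gives x = -1.
Check: G·(-1, 1) = (-6, 6) = 6·(-1, 1).

-1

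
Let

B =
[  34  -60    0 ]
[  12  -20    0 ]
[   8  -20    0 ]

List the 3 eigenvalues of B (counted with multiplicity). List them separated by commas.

The characteristic polynomial is p(λ) = det(λI - B).
Expanding the 3×3 determinant: p(λ) = λ^3 - 14λ^2 + 40λ.
Since p(10) = 0, λ = 10 is a root.
Factor out (λ - 10): p(λ) = (λ - 10)·(λ^2 - 4λ).
The quadratic factors as λ·(λ - 4).
Eigenvalues: 0, 4, 10.

0, 4, 10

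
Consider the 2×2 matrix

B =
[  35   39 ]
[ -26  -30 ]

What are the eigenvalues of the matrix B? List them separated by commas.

det(B - λI) = (35 - λ)(-30 - λ) - (39)·(-26) = λ^2 - 5λ - 36.
This factors as (λ + 4)·(λ - 9) = 0.
Eigenvalues: -4, 9.

-4, 9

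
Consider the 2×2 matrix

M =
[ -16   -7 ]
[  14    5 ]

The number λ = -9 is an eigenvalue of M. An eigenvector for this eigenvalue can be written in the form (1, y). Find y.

We need (M + 9I)v = 0.
M + 9I = [[-7, -7], [14, 14]].
Row 1: (-7)·1 + (-7)·y = 0
Row 2: (14)·1 + (14)·y = 0
Solving gives y = -1.
Check: M·(1, -1) = (-9, 9) = -9·(1, -1).

-1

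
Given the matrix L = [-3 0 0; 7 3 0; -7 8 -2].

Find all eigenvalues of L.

L is lower triangular, so its eigenvalues are the diagonal entries.
Diagonal: -3, 3, -2.

-3, -2, 3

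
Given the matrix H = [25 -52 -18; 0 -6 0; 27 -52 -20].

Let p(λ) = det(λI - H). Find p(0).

p(0) = det(0·I − H) = det(−H) = (−1)^3·det(H).
det(H) = 84, so p(0) = -84.

-84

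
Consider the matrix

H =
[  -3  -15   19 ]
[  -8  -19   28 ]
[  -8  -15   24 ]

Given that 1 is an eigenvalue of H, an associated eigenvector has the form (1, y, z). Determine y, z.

We need (H - 1I)v = 0.
H - 1I = [[-4, -15, 19], [-8, -20, 28], [-8, -15, 23]].
Row 1: (-4)·1 + (-15)·y + (19)·z = 0
Row 2: (-8)·1 + (-20)·y + (28)·z = 0
Row 3: (-8)·1 + (-15)·y + (23)·z = 0
Solving gives y = 1, z = 1.
Check: H·(1, 1, 1) = (1, 1, 1) = 1·(1, 1, 1).

1, 1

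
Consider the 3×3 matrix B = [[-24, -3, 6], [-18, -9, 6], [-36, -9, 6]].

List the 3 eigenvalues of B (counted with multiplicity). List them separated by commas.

-12, -9, -6

Set up det(μI - B) = 0.
Expanding along the first row, p(μ) = μ^3 + 27μ^2 + 234μ + 648.
Rational-root test: μ = -9 gives p(-9) = 0.
Dividing by (μ + 9) leaves μ^2 + 18μ + 72.
The quadratic factors as (μ + 12)·(μ + 6).
Eigenvalues: -12, -9, -6.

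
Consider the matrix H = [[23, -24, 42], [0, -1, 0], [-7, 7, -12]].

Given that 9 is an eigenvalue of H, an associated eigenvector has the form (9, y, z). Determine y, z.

0, -3

We need (H - 9I)v = 0.
H - 9I = [[14, -24, 42], [0, -10, 0], [-7, 7, -21]].
Row 1: (14)·9 + (-24)·y + (42)·z = 0
Row 2: (0)·9 + (-10)·y + (0)·z = 0
Row 3: (-7)·9 + (7)·y + (-21)·z = 0
Solving gives y = 0, z = -3.
Check: H·(9, 0, -3) = (81, 0, -27) = 9·(9, 0, -3).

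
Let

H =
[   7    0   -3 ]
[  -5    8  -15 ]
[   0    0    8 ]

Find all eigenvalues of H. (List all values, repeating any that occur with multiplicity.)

The characteristic polynomial is p(r) = det(rI - H).
Cofactor expansion gives p(r) = r^3 - 23r^2 + 176r - 448.
Rational-root test: r = 7 gives p(7) = 0.
Factor out (r - 7): p(r) = (r - 7)·(r^2 - 16r + 64).
The quadratic factor is (r - 8)^2.
Eigenvalues: 7, 8, 8.

7, 8, 8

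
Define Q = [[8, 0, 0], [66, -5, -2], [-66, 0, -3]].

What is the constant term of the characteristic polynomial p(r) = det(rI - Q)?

-120

p(0) = det(0·I − Q) = det(−Q) = (−1)^3·det(Q).
det(Q) = 120, so p(0) = -120.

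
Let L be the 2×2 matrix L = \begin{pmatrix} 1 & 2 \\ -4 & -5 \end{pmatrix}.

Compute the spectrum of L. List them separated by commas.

det(L - sI) = (1 - s)(-5 - s) - (2)·(-4) = s^2 + 4s + 3.
This factors as (s + 3)·(s + 1) = 0.
Eigenvalues: -3, -1.

-3, -1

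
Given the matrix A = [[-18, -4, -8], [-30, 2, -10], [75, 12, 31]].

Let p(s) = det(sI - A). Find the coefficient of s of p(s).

68

p(s) = s^3 - 15s^2 + 68s - 84.
The coefficient of s is 68.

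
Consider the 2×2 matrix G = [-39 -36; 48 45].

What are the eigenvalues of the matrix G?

det(G - rI) = (-39 - r)(45 - r) - (-36)·(48) = r^2 - 6r - 27.
This factors as (r + 3)·(r - 9) = 0.
Eigenvalues: -3, 9.

-3, 9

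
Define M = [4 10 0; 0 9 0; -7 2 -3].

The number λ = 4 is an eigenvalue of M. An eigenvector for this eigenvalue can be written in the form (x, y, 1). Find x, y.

-1, 0

We need (M - 4I)v = 0.
M - 4I = [[0, 10, 0], [0, 5, 0], [-7, 2, -7]].
Row 1: (0)·x + (10)·y + (0)·1 = 0
Row 2: (0)·x + (5)·y + (0)·1 = 0
Row 3: (-7)·x + (2)·y + (-7)·1 = 0
Solving gives x = -1, y = 0.
Check: M·(-1, 0, 1) = (-4, 0, 4) = 4·(-1, 0, 1).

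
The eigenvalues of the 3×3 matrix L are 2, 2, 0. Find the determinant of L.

0

det(L) is the product of the eigenvalues: (2) · (2) · (0) = 0.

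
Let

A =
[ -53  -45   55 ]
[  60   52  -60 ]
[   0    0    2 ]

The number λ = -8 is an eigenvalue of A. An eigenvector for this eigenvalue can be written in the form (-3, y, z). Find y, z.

We need (A + 8I)v = 0.
A + 8I = [[-45, -45, 55], [60, 60, -60], [0, 0, 10]].
Row 1: (-45)·-3 + (-45)·y + (55)·z = 0
Row 2: (60)·-3 + (60)·y + (-60)·z = 0
Row 3: (0)·-3 + (0)·y + (10)·z = 0
Solving gives y = 3, z = 0.
Check: A·(-3, 3, 0) = (24, -24, 0) = -8·(-3, 3, 0).

3, 0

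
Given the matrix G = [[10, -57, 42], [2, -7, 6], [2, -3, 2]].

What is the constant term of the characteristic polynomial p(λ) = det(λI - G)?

80

p(0) = det(0·I − G) = det(−G) = (−1)^3·det(G).
det(G) = -80, so p(0) = 80.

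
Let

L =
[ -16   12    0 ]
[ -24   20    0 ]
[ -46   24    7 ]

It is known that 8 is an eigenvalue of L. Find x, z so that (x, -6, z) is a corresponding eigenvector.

We need (L - 8I)v = 0.
L - 8I = [[-24, 12, 0], [-24, 12, 0], [-46, 24, -1]].
Row 1: (-24)·x + (12)·-6 + (0)·z = 0
Row 2: (-24)·x + (12)·-6 + (0)·z = 0
Row 3: (-46)·x + (24)·-6 + (-1)·z = 0
Solving gives x = -3, z = -6.
Check: L·(-3, -6, -6) = (-24, -48, -48) = 8·(-3, -6, -6).

-3, -6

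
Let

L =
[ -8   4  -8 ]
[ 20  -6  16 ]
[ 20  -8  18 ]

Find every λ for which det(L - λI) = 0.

Set up det(μI - L) = 0.
Cofactor expansion gives p(μ) = μ^3 - 4μ^2 + 4μ.
Since p(2) = 0, μ = 2 is a root.
Factor out (μ - 2): p(μ) = (μ - 2)·(μ^2 - 2μ).
The quadratic factors as μ·(μ - 2).
Eigenvalues: 0, 2, 2.

0, 2, 2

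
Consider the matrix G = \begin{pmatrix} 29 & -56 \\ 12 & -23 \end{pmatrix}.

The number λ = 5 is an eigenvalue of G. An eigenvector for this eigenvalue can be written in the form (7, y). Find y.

We need (G - 5I)v = 0.
G - 5I = [[24, -56], [12, -28]].
Row 1: (24)·7 + (-56)·y = 0
Row 2: (12)·7 + (-28)·y = 0
Solving gives y = 3.
Check: G·(7, 3) = (35, 15) = 5·(7, 3).

3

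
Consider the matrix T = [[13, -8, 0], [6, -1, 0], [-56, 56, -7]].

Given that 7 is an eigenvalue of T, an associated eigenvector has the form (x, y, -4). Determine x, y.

We need (T - 7I)v = 0.
T - 7I = [[6, -8, 0], [6, -8, 0], [-56, 56, -14]].
Row 1: (6)·x + (-8)·y + (0)·-4 = 0
Row 2: (6)·x + (-8)·y + (0)·-4 = 0
Row 3: (-56)·x + (56)·y + (-14)·-4 = 0
Solving gives x = 4, y = 3.
Check: T·(4, 3, -4) = (28, 21, -28) = 7·(4, 3, -4).

4, 3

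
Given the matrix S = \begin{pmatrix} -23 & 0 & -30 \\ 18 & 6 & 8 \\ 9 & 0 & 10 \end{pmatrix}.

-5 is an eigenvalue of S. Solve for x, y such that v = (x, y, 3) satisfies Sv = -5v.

-5, 6

We need (S + 5I)v = 0.
S + 5I = [[-18, 0, -30], [18, 11, 8], [9, 0, 15]].
Row 1: (-18)·x + (0)·y + (-30)·3 = 0
Row 2: (18)·x + (11)·y + (8)·3 = 0
Row 3: (9)·x + (0)·y + (15)·3 = 0
Solving gives x = -5, y = 6.
Check: S·(-5, 6, 3) = (25, -30, -15) = -5·(-5, 6, 3).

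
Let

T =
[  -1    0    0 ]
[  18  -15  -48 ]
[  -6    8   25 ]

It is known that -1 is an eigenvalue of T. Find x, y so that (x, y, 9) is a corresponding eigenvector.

We need (T + 1I)v = 0.
T + 1I = [[0, 0, 0], [18, -14, -48], [-6, 8, 26]].
Row 1: (0)·x + (0)·y + (0)·9 = 0
Row 2: (18)·x + (-14)·y + (-48)·9 = 0
Row 3: (-6)·x + (8)·y + (26)·9 = 0
Solving gives x = 3, y = -27.
Check: T·(3, -27, 9) = (-3, 27, -9) = -1·(3, -27, 9).

3, -27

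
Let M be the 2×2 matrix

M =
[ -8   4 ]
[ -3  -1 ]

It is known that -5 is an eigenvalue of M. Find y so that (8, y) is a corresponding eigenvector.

6

We need (M + 5I)v = 0.
M + 5I = [[-3, 4], [-3, 4]].
Row 1: (-3)·8 + (4)·y = 0
Row 2: (-3)·8 + (4)·y = 0
Solving gives y = 6.
Check: M·(8, 6) = (-40, -30) = -5·(8, 6).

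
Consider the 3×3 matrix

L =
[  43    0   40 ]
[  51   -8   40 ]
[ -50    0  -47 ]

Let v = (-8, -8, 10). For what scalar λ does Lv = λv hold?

Compute Lv: L·(-8, -8, 10) = (56, 56, -70).
Since Lv = λv, compare component 1: 56 = λ·-8, so λ = -7.

-7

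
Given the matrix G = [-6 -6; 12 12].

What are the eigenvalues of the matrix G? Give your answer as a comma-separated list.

0, 6

det(G - rI) = (-6 - r)(12 - r) - (-6)·(12) = r^2 - 6r.
This factors as r·(r - 6) = 0.
Eigenvalues: 0, 6.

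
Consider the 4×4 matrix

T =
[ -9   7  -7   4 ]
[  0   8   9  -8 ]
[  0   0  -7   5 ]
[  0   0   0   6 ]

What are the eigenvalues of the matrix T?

T is upper triangular, so its eigenvalues are the diagonal entries.
Diagonal: -9, 8, -7, 6.

-9, -7, 6, 8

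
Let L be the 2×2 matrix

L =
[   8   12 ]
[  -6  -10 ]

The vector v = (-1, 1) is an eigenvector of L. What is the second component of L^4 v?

256

First find the eigenvalue: Lv = (4, -4) = -4·(-1, 1), so λ = -4.
Then L^4 v = λ^4·v = (-4)^4·(-1, 1) = 256·(-1, 1) = (-256, 256).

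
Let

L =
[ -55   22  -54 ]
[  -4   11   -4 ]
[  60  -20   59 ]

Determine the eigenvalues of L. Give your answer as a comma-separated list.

-1, 7, 9

Set up det(tI - L) = 0.
Cofactor expansion gives p(t) = t^3 - 15t^2 + 47t + 63.
Since p(9) = 0, t = 9 is a root.
Factor out (t - 9): p(t) = (t - 9)·(t^2 - 6t - 7).
The quadratic factors as (t + 1)·(t - 7).
Eigenvalues: -1, 7, 9.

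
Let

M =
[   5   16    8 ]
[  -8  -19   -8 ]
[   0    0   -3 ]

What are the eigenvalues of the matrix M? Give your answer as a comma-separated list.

-11, -3, -3

Set up det(rI - M) = 0.
Expanding the 3×3 determinant: p(r) = r^3 + 17r^2 + 75r + 99.
Rational-root test: r = -3 gives p(-3) = 0.
Factor out (r + 3): p(r) = (r + 3)·(r^2 + 14r + 33).
The quadratic factors as (r + 11)·(r + 3).
Eigenvalues: -11, -3, -3.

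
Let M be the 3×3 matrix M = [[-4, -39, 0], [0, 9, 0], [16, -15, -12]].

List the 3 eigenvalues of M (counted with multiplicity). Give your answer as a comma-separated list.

-12, -4, 9

Set up det(lambda·I - M) = 0.
Expanding the 3×3 determinant: p(lambda) = lambda^3 + 7·lambda^2 - 96·lambda - 432.
Rational-root test: lambda = -12 gives p(-12) = 0.
Dividing by (lambda + 12) leaves lambda^2 - 5·lambda - 36.
The quadratic factors as (lambda + 4)·(lambda - 9).
Eigenvalues: -12, -4, 9.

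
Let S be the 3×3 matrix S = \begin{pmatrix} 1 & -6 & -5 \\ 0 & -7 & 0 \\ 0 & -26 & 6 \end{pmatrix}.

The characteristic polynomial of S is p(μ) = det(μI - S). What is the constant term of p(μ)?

p(μ) = μ^3 - 43μ + 42.
The constant term is 42.

42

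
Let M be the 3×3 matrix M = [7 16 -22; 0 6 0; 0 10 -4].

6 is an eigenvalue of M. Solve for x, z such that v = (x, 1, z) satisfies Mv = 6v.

We need (M - 6I)v = 0.
M - 6I = [[1, 16, -22], [0, 0, 0], [0, 10, -10]].
Row 1: (1)·x + (16)·1 + (-22)·z = 0
Row 2: (0)·x + (0)·1 + (0)·z = 0
Row 3: (0)·x + (10)·1 + (-10)·z = 0
Solving gives x = 6, z = 1.
Check: M·(6, 1, 1) = (36, 6, 6) = 6·(6, 1, 1).

6, 1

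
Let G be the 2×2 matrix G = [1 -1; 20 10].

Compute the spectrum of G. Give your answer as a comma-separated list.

5, 6

det(G - lambda·I) = (1 - lambda)(10 - lambda) - (-1)·(20) = lambda^2 - 11·lambda + 30.
This factors as (lambda - 5)·(lambda - 6) = 0.
Eigenvalues: 5, 6.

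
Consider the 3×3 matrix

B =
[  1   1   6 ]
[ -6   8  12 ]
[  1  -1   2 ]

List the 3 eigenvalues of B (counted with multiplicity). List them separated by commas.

The characteristic polynomial is p(λ) = det(λI - B).
Expanding the 3×3 determinant: p(λ) = λ^3 - 11λ^2 + 38λ - 40.
Try λ = 2: p(2) = 0, so 2 is a root.
Dividing by (λ - 2) leaves λ^2 - 9λ + 20.
The quadratic factors as (λ - 4)·(λ - 5).
Eigenvalues: 2, 4, 5.

2, 4, 5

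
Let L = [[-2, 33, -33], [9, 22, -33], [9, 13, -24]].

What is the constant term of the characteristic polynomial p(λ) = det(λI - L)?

p(0) = det(0·I − L) = det(−L) = (−1)^3·det(L).
det(L) = 198, so p(0) = -198.

-198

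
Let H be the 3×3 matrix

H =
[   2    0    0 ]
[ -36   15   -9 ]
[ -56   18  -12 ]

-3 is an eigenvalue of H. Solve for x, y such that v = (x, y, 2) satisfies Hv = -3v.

0, 1

We need (H + 3I)v = 0.
H + 3I = [[5, 0, 0], [-36, 18, -9], [-56, 18, -9]].
Row 1: (5)·x + (0)·y + (0)·2 = 0
Row 2: (-36)·x + (18)·y + (-9)·2 = 0
Row 3: (-56)·x + (18)·y + (-9)·2 = 0
Solving gives x = 0, y = 1.
Check: H·(0, 1, 2) = (0, -3, -6) = -3·(0, 1, 2).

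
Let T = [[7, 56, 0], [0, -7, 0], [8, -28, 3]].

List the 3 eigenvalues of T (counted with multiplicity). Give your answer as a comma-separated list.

-7, 3, 7

Compute the characteristic polynomial p(μ) = det(μI - T).
Expanding the 3×3 determinant: p(μ) = μ^3 - 3μ^2 - 49μ + 147.
Try μ = 3: p(3) = 0, so 3 is a root.
Dividing by (μ - 3) leaves μ^2 - 49.
The quadratic factors as (μ + 7)·(μ - 7).
Eigenvalues: -7, 3, 7.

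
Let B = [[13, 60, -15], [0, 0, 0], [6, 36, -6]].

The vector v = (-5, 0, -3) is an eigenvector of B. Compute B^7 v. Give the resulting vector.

First find the eigenvalue: Bv = (-20, 0, -12) = 4·(-5, 0, -3), so λ = 4.
Then B^7 v = λ^7·v = 4^7·(-5, 0, -3) = 16384·(-5, 0, -3) = (-81920, 0, -49152).

(-81920, 0, -49152)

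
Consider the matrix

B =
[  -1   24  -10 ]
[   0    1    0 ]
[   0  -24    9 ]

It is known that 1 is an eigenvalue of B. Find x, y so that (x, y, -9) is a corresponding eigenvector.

We need (B - 1I)v = 0.
B - 1I = [[-2, 24, -10], [0, 0, 0], [0, -24, 8]].
Row 1: (-2)·x + (24)·y + (-10)·-9 = 0
Row 2: (0)·x + (0)·y + (0)·-9 = 0
Row 3: (0)·x + (-24)·y + (8)·-9 = 0
Solving gives x = 9, y = -3.
Check: B·(9, -3, -9) = (9, -3, -9) = 1·(9, -3, -9).

9, -3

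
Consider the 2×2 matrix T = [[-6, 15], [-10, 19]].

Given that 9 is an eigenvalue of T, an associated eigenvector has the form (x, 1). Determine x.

1

We need (T - 9I)v = 0.
T - 9I = [[-15, 15], [-10, 10]].
Row 1: (-15)·x + (15)·1 = 0
Row 2: (-10)·x + (10)·1 = 0
Solving gives x = 1.
Check: T·(1, 1) = (9, 9) = 9·(1, 1).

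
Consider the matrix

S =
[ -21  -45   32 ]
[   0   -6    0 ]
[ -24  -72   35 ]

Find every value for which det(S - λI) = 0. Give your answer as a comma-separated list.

Set up det(tI - S) = 0.
Expanding along the first row, p(t) = t^3 - 8t^2 - 51t + 198.
Try t = 3: p(3) = 0, so 3 is a root.
Factor out (t - 3): p(t) = (t - 3)·(t^2 - 5t - 66).
The quadratic factors as (t + 6)·(t - 11).
Eigenvalues: -6, 3, 11.

-6, 3, 11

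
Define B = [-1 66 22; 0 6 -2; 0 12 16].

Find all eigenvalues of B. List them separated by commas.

Compute the characteristic polynomial p(μ) = det(μI - B).
Expanding the 3×3 determinant: p(μ) = μ^3 - 21μ^2 + 98μ + 120.
Rational-root test: μ = 10 gives p(10) = 0.
Dividing by (μ - 10) leaves μ^2 - 11μ - 12.
The quadratic factors as (μ + 1)·(μ - 12).
Eigenvalues: -1, 10, 12.

-1, 10, 12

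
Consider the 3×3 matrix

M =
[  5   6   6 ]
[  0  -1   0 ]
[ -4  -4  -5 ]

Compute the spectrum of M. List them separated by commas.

Set up det(sI - M) = 0.
Cofactor expansion gives p(s) = s^3 + s^2 - s - 1.
Rational-root test: s = 1 gives p(1) = 0.
Factor out (s - 1): p(s) = (s - 1)·(s^2 + 2s + 1).
The quadratic factor is (s + 1)^2.
Eigenvalues: -1, -1, 1.

-1, -1, 1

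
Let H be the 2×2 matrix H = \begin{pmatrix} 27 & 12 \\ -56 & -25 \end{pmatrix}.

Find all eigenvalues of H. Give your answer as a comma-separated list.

-1, 3

det(H - tI) = (27 - t)(-25 - t) - (12)·(-56) = t^2 - 2t - 3.
This factors as (t + 1)·(t - 3) = 0.
Eigenvalues: -1, 3.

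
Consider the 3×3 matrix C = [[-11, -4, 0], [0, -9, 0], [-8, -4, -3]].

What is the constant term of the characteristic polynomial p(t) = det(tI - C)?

297

p(0) = det(0·I − C) = det(−C) = (−1)^3·det(C).
det(C) = -297, so p(0) = 297.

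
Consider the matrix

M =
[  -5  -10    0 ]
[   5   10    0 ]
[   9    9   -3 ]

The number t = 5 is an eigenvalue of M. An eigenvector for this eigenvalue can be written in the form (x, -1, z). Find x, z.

1, 0

We need (M - 5I)v = 0.
M - 5I = [[-10, -10, 0], [5, 5, 0], [9, 9, -8]].
Row 1: (-10)·x + (-10)·-1 + (0)·z = 0
Row 2: (5)·x + (5)·-1 + (0)·z = 0
Row 3: (9)·x + (9)·-1 + (-8)·z = 0
Solving gives x = 1, z = 0.
Check: M·(1, -1, 0) = (5, -5, 0) = 5·(1, -1, 0).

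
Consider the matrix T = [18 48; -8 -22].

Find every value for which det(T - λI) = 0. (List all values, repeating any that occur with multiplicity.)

det(T - sI) = (18 - s)(-22 - s) - (48)·(-8) = s^2 + 4s - 12.
This factors as (s + 6)·(s - 2) = 0.
Eigenvalues: -6, 2.

-6, 2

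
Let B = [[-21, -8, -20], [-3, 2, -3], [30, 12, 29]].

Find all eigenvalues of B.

-1, 5, 6

Set up det(sI - B) = 0.
Expanding along the first row, p(s) = s^3 - 10s^2 + 19s + 30.
Try s = -1: p(-1) = 0, so -1 is a root.
Dividing by (s + 1) leaves s^2 - 11s + 30.
The quadratic factors as (s - 5)·(s - 6).
Eigenvalues: -1, 5, 6.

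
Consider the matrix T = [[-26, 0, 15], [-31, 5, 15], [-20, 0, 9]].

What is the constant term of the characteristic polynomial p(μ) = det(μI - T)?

-330

p(0) = det(0·I − T) = det(−T) = (−1)^3·det(T).
det(T) = 330, so p(0) = -330.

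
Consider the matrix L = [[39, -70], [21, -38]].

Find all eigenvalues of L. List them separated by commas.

det(L - tI) = (39 - t)(-38 - t) - (-70)·(21) = t^2 - t - 12.
This factors as (t + 3)·(t - 4) = 0.
Eigenvalues: -3, 4.

-3, 4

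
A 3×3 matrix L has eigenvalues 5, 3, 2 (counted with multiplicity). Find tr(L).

10

trace(L) is the sum of the eigenvalues: (5) + (3) + (2) = 10.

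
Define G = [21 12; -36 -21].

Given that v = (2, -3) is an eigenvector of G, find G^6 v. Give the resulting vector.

First find the eigenvalue: Gv = (6, -9) = 3·(2, -3), so λ = 3.
Then G^6 v = λ^6·v = 3^6·(2, -3) = 729·(2, -3) = (1458, -2187).

(1458, -2187)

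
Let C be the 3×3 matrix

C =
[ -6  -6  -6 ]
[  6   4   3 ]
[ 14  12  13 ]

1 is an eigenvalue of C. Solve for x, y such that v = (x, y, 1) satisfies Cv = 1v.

We need (C - 1I)v = 0.
C - 1I = [[-7, -6, -6], [6, 3, 3], [14, 12, 12]].
Row 1: (-7)·x + (-6)·y + (-6)·1 = 0
Row 2: (6)·x + (3)·y + (3)·1 = 0
Row 3: (14)·x + (12)·y + (12)·1 = 0
Solving gives x = 0, y = -1.
Check: C·(0, -1, 1) = (0, -1, 1) = 1·(0, -1, 1).

0, -1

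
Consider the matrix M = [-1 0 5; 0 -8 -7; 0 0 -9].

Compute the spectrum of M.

M is upper triangular, so its eigenvalues are the diagonal entries.
Diagonal: -1, -8, -9.

-9, -8, -1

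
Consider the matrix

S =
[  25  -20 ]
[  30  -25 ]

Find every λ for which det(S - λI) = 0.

det(S - sI) = (25 - s)(-25 - s) - (-20)·(30) = s^2 - 25.
This factors as (s + 5)·(s - 5) = 0.
Eigenvalues: -5, 5.

-5, 5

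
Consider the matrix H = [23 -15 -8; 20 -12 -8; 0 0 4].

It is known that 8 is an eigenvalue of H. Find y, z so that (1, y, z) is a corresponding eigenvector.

We need (H - 8I)v = 0.
H - 8I = [[15, -15, -8], [20, -20, -8], [0, 0, -4]].
Row 1: (15)·1 + (-15)·y + (-8)·z = 0
Row 2: (20)·1 + (-20)·y + (-8)·z = 0
Row 3: (0)·1 + (0)·y + (-4)·z = 0
Solving gives y = 1, z = 0.
Check: H·(1, 1, 0) = (8, 8, 0) = 8·(1, 1, 0).

1, 0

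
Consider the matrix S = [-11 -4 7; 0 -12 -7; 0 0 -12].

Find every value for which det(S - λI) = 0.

-12, -12, -11

S is upper triangular, so its eigenvalues are the diagonal entries.
Diagonal: -11, -12, -12.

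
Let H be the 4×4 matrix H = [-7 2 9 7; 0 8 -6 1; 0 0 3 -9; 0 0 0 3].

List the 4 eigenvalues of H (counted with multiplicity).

H is upper triangular, so its eigenvalues are the diagonal entries.
Diagonal: -7, 8, 3, 3.

-7, 3, 3, 8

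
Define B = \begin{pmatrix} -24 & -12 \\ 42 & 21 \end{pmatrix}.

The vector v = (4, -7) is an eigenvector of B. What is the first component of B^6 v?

2916

First find the eigenvalue: Bv = (-12, 21) = -3·(4, -7), so λ = -3.
Then B^6 v = λ^6·v = (-3)^6·(4, -7) = 729·(4, -7) = (2916, -5103).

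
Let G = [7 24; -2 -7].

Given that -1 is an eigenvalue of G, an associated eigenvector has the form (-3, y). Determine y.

We need (G + 1I)v = 0.
G + 1I = [[8, 24], [-2, -6]].
Row 1: (8)·-3 + (24)·y = 0
Row 2: (-2)·-3 + (-6)·y = 0
Solving gives y = 1.
Check: G·(-3, 1) = (3, -1) = -1·(-3, 1).

1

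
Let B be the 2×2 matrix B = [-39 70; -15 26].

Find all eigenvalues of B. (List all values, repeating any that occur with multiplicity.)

-9, -4

det(B - tI) = (-39 - t)(26 - t) - (70)·(-15) = t^2 + 13t + 36.
This factors as (t + 9)·(t + 4) = 0.
Eigenvalues: -9, -4.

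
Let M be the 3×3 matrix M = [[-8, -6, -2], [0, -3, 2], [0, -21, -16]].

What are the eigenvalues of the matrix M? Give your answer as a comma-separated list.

The characteristic polynomial is p(μ) = det(μI - M).
Expanding the 3×3 determinant: p(μ) = μ^3 + 27μ^2 + 242μ + 720.
Since p(-8) = 0, μ = -8 is a root.
Dividing by (μ + 8) leaves μ^2 + 19μ + 90.
The quadratic factors as (μ + 10)·(μ + 9).
Eigenvalues: -10, -9, -8.

-10, -9, -8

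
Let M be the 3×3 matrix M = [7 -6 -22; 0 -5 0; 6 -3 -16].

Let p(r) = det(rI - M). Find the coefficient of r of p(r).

p(r) = r^3 + 14r^2 + 65r + 100.
The coefficient of r is 65.

65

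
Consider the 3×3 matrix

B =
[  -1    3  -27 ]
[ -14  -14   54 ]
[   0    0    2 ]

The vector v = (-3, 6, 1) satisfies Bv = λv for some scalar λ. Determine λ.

2

Compute Bv: B·(-3, 6, 1) = (-6, 12, 2).
Since Bv = λv, compare component 1: -6 = λ·-3, so λ = 2.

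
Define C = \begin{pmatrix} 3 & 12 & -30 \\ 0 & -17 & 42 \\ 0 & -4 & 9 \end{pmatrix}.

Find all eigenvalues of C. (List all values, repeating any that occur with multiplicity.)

-5, -3, 3

Set up det(rI - C) = 0.
Cofactor expansion gives p(r) = r^3 + 5r^2 - 9r - 45.
Since p(-3) = 0, r = -3 is a root.
Dividing by (r + 3) leaves r^2 + 2r - 15.
The quadratic factors as (r + 5)·(r - 3).
Eigenvalues: -5, -3, 3.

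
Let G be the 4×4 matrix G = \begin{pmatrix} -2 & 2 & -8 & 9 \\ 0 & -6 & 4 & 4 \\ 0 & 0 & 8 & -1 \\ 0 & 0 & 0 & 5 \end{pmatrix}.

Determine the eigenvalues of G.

-6, -2, 5, 8

G is upper triangular, so its eigenvalues are the diagonal entries.
Diagonal: -2, -6, 8, 5.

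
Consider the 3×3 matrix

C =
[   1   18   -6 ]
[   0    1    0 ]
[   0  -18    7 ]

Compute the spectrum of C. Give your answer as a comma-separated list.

1, 1, 7

Set up det(λI - C) = 0.
Expanding the 3×3 determinant: p(λ) = λ^3 - 9λ^2 + 15λ - 7.
Rational-root test: λ = 1 gives p(1) = 0.
Dividing by (λ - 1) leaves λ^2 - 8λ + 7.
The quadratic factors as (λ - 1)·(λ - 7).
Eigenvalues: 1, 1, 7.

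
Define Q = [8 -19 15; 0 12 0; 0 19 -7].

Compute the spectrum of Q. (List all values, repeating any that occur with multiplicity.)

Compute the characteristic polynomial p(μ) = det(μI - Q).
Expanding along the first row, p(μ) = μ^3 - 13μ^2 - 44μ + 672.
Rational-root test: μ = 12 gives p(12) = 0.
Factor out (μ - 12): p(μ) = (μ - 12)·(μ^2 - μ - 56).
The quadratic factors as (μ + 7)·(μ - 8).
Eigenvalues: -7, 8, 12.

-7, 8, 12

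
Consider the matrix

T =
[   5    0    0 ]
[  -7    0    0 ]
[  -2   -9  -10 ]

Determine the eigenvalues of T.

T is lower triangular, so its eigenvalues are the diagonal entries.
Diagonal: 5, 0, -10.

-10, 0, 5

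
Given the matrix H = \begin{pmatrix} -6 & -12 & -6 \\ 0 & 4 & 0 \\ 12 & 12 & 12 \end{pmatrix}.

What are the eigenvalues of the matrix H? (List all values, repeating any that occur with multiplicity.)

Set up det(rI - H) = 0.
Expanding the 3×3 determinant: p(r) = r^3 - 10r^2 + 24r.
Since p(0) = 0, r = 0 is a root.
Dividing by r leaves r^2 - 10r + 24.
The quadratic factors as (r - 4)·(r - 6).
Eigenvalues: 0, 4, 6.

0, 4, 6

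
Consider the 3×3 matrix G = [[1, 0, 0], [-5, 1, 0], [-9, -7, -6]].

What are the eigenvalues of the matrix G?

G is lower triangular, so its eigenvalues are the diagonal entries.
Diagonal: 1, 1, -6.

-6, 1, 1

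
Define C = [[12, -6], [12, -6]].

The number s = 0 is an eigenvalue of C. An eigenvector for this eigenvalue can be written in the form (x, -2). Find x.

-1

We need (C)v = 0.
C = [[12, -6], [12, -6]].
Row 1: (12)·x + (-6)·-2 = 0
Row 2: (12)·x + (-6)·-2 = 0
Solving gives x = -1.
Check: C·(-1, -2) = (0, 0) = 0·(-1, -2).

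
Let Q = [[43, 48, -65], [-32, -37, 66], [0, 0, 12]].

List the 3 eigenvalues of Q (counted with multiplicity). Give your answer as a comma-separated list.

Compute the characteristic polynomial p(λ) = det(λI - Q).
Expanding along the first row, p(λ) = λ^3 - 18λ^2 + 17λ + 660.
Rational-root test: λ = -5 gives p(-5) = 0.
Factor out (λ + 5): p(λ) = (λ + 5)·(λ^2 - 23λ + 132).
The quadratic factors as (λ - 11)·(λ - 12).
Eigenvalues: -5, 11, 12.

-5, 11, 12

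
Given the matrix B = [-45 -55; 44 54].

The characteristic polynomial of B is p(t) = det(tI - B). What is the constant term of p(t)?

p(t) = t^2 - 9t - 10.
The constant term is -10.

-10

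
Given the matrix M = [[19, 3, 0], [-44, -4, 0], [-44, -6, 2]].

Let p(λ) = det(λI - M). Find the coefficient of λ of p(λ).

p(λ) = λ^3 - 17λ^2 + 86λ - 112.
The coefficient of λ is 86.

86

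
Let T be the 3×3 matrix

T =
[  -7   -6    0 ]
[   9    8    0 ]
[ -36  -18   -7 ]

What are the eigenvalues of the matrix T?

The characteristic polynomial is p(λ) = det(λI - T).
Expanding the 3×3 determinant: p(λ) = λ^3 + 6λ^2 - 9λ - 14.
Since p(-7) = 0, λ = -7 is a root.
Dividing by (λ + 7) leaves λ^2 - λ - 2.
The quadratic factors as (λ + 1)·(λ - 2).
Eigenvalues: -7, -1, 2.

-7, -1, 2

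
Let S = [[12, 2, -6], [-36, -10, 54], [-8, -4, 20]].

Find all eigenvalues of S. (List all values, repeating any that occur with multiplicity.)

6, 8, 8

Set up det(λI - S) = 0.
Expanding along the first row, p(λ) = λ^3 - 22λ^2 + 160λ - 384.
Rational-root test: λ = 6 gives p(6) = 0.
Dividing by (λ - 6) leaves λ^2 - 16λ + 64.
The quadratic factor is (λ - 8)^2.
Eigenvalues: 6, 8, 8.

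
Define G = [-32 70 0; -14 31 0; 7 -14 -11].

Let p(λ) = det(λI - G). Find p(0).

p(0) = det(0·I − G) = det(−G) = (−1)^3·det(G).
det(G) = 132, so p(0) = -132.

-132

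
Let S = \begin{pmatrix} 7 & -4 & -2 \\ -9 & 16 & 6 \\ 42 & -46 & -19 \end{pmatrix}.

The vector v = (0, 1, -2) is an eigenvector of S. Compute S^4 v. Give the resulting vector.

(0, 256, -512)

First find the eigenvalue: Sv = (0, 4, -8) = 4·(0, 1, -2), so λ = 4.
Then S^4 v = λ^4·v = 4^4·(0, 1, -2) = 256·(0, 1, -2) = (0, 256, -512).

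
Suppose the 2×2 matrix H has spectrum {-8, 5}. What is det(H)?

-40

det(H) is the product of the eigenvalues: (-8) · (5) = -40.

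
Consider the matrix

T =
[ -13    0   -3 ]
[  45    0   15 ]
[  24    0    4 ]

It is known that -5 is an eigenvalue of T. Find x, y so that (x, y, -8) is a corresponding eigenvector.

3, -3

We need (T + 5I)v = 0.
T + 5I = [[-8, 0, -3], [45, 5, 15], [24, 0, 9]].
Row 1: (-8)·x + (0)·y + (-3)·-8 = 0
Row 2: (45)·x + (5)·y + (15)·-8 = 0
Row 3: (24)·x + (0)·y + (9)·-8 = 0
Solving gives x = 3, y = -3.
Check: T·(3, -3, -8) = (-15, 15, 40) = -5·(3, -3, -8).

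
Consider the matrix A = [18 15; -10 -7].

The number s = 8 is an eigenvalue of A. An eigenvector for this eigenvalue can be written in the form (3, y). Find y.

We need (A - 8I)v = 0.
A - 8I = [[10, 15], [-10, -15]].
Row 1: (10)·3 + (15)·y = 0
Row 2: (-10)·3 + (-15)·y = 0
Solving gives y = -2.
Check: A·(3, -2) = (24, -16) = 8·(3, -2).

-2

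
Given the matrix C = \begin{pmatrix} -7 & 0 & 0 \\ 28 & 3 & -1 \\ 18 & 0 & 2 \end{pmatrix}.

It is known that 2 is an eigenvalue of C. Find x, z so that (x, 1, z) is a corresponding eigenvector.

We need (C - 2I)v = 0.
C - 2I = [[-9, 0, 0], [28, 1, -1], [18, 0, 0]].
Row 1: (-9)·x + (0)·1 + (0)·z = 0
Row 2: (28)·x + (1)·1 + (-1)·z = 0
Row 3: (18)·x + (0)·1 + (0)·z = 0
Solving gives x = 0, z = 1.
Check: C·(0, 1, 1) = (0, 2, 2) = 2·(0, 1, 1).

0, 1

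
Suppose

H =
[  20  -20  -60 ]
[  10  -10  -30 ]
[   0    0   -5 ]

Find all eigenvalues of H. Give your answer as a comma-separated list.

-5, 0, 10

Set up det(λI - H) = 0.
Expanding the 3×3 determinant: p(λ) = λ^3 - 5λ^2 - 50λ.
Since p(0) = 0, λ = 0 is a root.
Factor out λ: p(λ) = λ·(λ^2 - 5λ - 50).
The quadratic factors as (λ + 5)·(λ - 10).
Eigenvalues: -5, 0, 10.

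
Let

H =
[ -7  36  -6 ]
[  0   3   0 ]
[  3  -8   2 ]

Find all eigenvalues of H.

Set up det(sI - H) = 0.
Expanding the 3×3 determinant: p(s) = s^3 + 2s^2 - 11s - 12.
Rational-root test: s = 3 gives p(3) = 0.
Dividing by (s - 3) leaves s^2 + 5s + 4.
The quadratic factors as (s + 4)·(s + 1).
Eigenvalues: -4, -1, 3.

-4, -1, 3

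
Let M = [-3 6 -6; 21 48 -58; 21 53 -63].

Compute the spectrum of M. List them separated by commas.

-10, -5, -3

Set up det(tI - M) = 0.
Cofactor expansion gives p(t) = t^3 + 18t^2 + 95t + 150.
Rational-root test: t = -10 gives p(-10) = 0.
Factor out (t + 10): p(t) = (t + 10)·(t^2 + 8t + 15).
The quadratic factors as (t + 5)·(t + 3).
Eigenvalues: -10, -5, -3.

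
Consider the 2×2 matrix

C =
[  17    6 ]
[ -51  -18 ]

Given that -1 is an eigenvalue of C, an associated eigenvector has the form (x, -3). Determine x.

1

We need (C + 1I)v = 0.
C + 1I = [[18, 6], [-51, -17]].
Row 1: (18)·x + (6)·-3 = 0
Row 2: (-51)·x + (-17)·-3 = 0
Solving gives x = 1.
Check: C·(1, -3) = (-1, 3) = -1·(1, -3).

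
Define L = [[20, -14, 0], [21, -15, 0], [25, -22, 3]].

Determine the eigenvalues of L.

The characteristic polynomial is p(r) = det(rI - L).
Expanding the 3×3 determinant: p(r) = r^3 - 8r^2 + 9r + 18.
Try r = 3: p(3) = 0, so 3 is a root.
Factor out (r - 3): p(r) = (r - 3)·(r^2 - 5r - 6).
The quadratic factors as (r + 1)·(r - 6).
Eigenvalues: -1, 3, 6.

-1, 3, 6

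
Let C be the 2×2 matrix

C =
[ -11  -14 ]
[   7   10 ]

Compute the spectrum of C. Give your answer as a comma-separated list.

det(C - λI) = (-11 - λ)(10 - λ) - (-14)·(7) = λ^2 + λ - 12.
This factors as (λ + 4)·(λ - 3) = 0.
Eigenvalues: -4, 3.

-4, 3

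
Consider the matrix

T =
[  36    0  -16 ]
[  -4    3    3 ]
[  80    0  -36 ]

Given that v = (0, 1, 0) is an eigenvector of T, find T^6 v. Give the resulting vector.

(0, 729, 0)

First find the eigenvalue: Tv = (0, 3, 0) = 3·(0, 1, 0), so λ = 3.
Then T^6 v = λ^6·v = 3^6·(0, 1, 0) = 729·(0, 1, 0) = (0, 729, 0).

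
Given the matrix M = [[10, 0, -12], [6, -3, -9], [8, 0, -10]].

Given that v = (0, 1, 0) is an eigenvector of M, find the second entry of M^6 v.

First find the eigenvalue: Mv = (0, -3, 0) = -3·(0, 1, 0), so λ = -3.
Then M^6 v = λ^6·v = (-3)^6·(0, 1, 0) = 729·(0, 1, 0) = (0, 729, 0).

729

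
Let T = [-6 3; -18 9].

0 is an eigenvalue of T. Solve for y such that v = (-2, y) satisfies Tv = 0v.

-4

We need (T)v = 0.
T = [[-6, 3], [-18, 9]].
Row 1: (-6)·-2 + (3)·y = 0
Row 2: (-18)·-2 + (9)·y = 0
Solving gives y = -4.
Check: T·(-2, -4) = (0, 0) = 0·(-2, -4).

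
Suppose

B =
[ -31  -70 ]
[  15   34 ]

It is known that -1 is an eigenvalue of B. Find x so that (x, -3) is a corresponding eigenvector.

7

We need (B + 1I)v = 0.
B + 1I = [[-30, -70], [15, 35]].
Row 1: (-30)·x + (-70)·-3 = 0
Row 2: (15)·x + (35)·-3 = 0
Solving gives x = 7.
Check: B·(7, -3) = (-7, 3) = -1·(7, -3).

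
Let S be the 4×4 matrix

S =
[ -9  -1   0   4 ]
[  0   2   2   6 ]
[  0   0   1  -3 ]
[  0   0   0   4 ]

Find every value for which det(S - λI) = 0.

-9, 1, 2, 4

S is upper triangular, so its eigenvalues are the diagonal entries.
Diagonal: -9, 2, 1, 4.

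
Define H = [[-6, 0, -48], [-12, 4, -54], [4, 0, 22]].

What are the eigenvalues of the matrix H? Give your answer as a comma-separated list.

The characteristic polynomial is p(r) = det(rI - H).
Cofactor expansion gives p(r) = r^3 - 20r^2 + 124r - 240.
Since p(4) = 0, r = 4 is a root.
Factor out (r - 4): p(r) = (r - 4)·(r^2 - 16r + 60).
The quadratic factors as (r - 6)·(r - 10).
Eigenvalues: 4, 6, 10.

4, 6, 10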